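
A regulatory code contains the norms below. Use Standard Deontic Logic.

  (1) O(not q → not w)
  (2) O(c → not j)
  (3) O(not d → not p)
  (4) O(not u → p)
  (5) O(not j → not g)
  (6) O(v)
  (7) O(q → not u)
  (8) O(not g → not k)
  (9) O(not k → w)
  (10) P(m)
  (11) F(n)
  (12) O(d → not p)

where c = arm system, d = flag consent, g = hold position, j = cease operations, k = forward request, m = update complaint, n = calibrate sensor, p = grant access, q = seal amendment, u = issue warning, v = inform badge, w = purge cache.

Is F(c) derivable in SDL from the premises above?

Yes

Premises 12 and 3 are O(d → not p) and O(not d → not p); every ideal world satisfies d or not d, so in either case not p holds — hence O(not p).
The contrapositive of premise 4 (O(not u → p)) is O(not p → u), and O(not p) is already established, so O(u).
Premise 7 is O(q → not u); contrapositively O(u → not q). Since O(u) holds, K gives O(not q).
Premise 1 is O(not q → not w); since O(not q), deontic closure gives O(not w).
The contrapositive of premise 9 (O(not k → w)) is O(not w → k), and O(not w) is already established, so O(k).
The contrapositive of premise 8 (O(not g → not k)) is O(k → g), and O(k) is already established, so O(g).
Premise 5 is O(not j → not g); contrapositively O(g → j). Since O(g) holds, K gives O(j).
Premise 2 is O(c → not j); contrapositively O(j → not c). Since O(j) holds, K gives O(not c).
Premises 6, 10, 11 do not contribute to this derivation.
So O(not c) holds, i.e. F(c). The claim follows.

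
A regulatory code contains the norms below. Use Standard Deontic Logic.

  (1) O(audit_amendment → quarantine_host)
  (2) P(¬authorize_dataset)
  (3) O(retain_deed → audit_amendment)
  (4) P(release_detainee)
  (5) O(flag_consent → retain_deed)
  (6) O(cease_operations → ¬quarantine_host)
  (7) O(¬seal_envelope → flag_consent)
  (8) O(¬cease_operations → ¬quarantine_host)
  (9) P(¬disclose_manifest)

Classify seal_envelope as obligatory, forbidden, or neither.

Premises 8 and 6 cover both cases: O(¬cease_operations → ¬quarantine_host) and O(cease_operations → ¬quarantine_host). Since ¬cease_operations ∨ cease_operations is a tautology, O(¬quarantine_host) follows.
The contrapositive of premise 1 (O(audit_amendment → quarantine_host)) is O(¬quarantine_host → ¬audit_amendment), and O(¬quarantine_host) is already established, so O(¬audit_amendment).
The contrapositive of premise 3 (O(retain_deed → audit_amendment)) is O(¬audit_amendment → ¬retain_deed), and O(¬audit_amendment) is already established, so O(¬retain_deed).
The contrapositive of premise 5 (O(flag_consent → retain_deed)) is O(¬retain_deed → ¬flag_consent), and O(¬retain_deed) is already established, so O(¬flag_consent).
Premise 7 is O(¬seal_envelope → flag_consent); contrapositively O(¬flag_consent → seal_envelope). Since O(¬flag_consent) holds, K gives O(seal_envelope).
Premises 2, 4, 9 do not contribute to this derivation.
Hence seal_envelope is obligatory.

Obligatory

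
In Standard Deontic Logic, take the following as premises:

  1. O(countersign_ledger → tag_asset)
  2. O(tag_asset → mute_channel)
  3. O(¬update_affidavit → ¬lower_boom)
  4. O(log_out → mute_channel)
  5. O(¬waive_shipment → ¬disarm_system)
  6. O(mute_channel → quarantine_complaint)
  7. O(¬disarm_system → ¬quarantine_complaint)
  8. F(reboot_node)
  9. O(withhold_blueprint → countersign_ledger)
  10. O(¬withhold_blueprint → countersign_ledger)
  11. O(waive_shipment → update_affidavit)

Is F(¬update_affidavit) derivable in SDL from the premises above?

By case analysis on withhold_blueprint: premise 9 gives O(withhold_blueprint → countersign_ledger) and premise 10 gives O(¬withhold_blueprint → countersign_ledger), so O(countersign_ledger) either way.
With premise 1, O(countersign_ledger → tag_asset), the K-axiom yields O(tag_asset).
Applying K to premise 2 (O(tag_asset → mute_channel)) and O(tag_asset) yields O(mute_channel).
From O(mute_channel) and premise 6, O(mute_channel → quarantine_complaint), we obtain O(quarantine_complaint).
Premise 7, O(¬disarm_system → ¬quarantine_complaint), contraposes to O(quarantine_complaint → disarm_system); with O(quarantine_complaint) we get O(disarm_system).
The contrapositive of premise 5 (O(¬waive_shipment → ¬disarm_system)) is O(disarm_system → waive_shipment), and O(disarm_system) is already established, so O(waive_shipment).
Premise 11 is O(waive_shipment → update_affidavit); since O(waive_shipment), deontic closure gives O(update_affidavit).
Premises 3, 4, 8 do not contribute to this derivation.
So O(update_affidavit) holds, i.e. F(¬update_affidavit). The claim follows.

Yes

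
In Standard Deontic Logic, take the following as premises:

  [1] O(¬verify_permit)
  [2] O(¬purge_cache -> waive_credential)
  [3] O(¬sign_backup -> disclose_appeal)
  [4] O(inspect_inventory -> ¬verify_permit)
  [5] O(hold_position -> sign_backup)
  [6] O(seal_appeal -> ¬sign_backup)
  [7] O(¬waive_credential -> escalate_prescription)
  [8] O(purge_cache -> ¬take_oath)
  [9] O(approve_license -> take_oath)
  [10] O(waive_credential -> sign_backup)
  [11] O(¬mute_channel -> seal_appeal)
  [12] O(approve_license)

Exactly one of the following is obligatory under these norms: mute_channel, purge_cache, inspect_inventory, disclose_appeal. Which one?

From premise 12 we have O(approve_license).
From O(approve_license) and premise 9, O(approve_license -> take_oath), we obtain O(take_oath).
Premise 8, O(purge_cache -> ¬take_oath), contraposes to O(take_oath -> ¬purge_cache); with O(take_oath) we get O(¬purge_cache).
From O(¬purge_cache) and premise 2, O(¬purge_cache -> waive_credential), we obtain O(waive_credential).
Applying K to premise 10 (O(waive_credential -> sign_backup)) and O(waive_credential) yields O(sign_backup).
Premise 6, O(seal_appeal -> ¬sign_backup), contraposes to O(sign_backup -> ¬seal_appeal); with O(sign_backup) we get O(¬seal_appeal).
Premise 11 is O(¬mute_channel -> seal_appeal); contrapositively O(¬seal_appeal -> mute_channel). Since O(¬seal_appeal) holds, K gives O(mute_channel).
So O(mute_channel) holds — mute_channel is obligatory. None of the other listed options is made obligatory by any chain of premises.

mute_channel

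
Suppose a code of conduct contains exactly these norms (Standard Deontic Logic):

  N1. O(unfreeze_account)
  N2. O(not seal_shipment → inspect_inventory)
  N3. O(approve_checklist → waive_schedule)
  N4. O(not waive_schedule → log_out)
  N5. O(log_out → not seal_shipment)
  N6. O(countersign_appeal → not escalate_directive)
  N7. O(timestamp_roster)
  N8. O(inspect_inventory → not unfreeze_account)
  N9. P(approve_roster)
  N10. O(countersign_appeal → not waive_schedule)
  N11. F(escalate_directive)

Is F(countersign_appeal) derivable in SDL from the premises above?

Yes

Premise 1 states O(unfreeze_account) outright.
Premise 8, O(inspect_inventory → not unfreeze_account), contraposes to O(unfreeze_account → not inspect_inventory); with O(unfreeze_account) we get O(not inspect_inventory).
Premise 2 is O(not seal_shipment → inspect_inventory); contrapositively O(not inspect_inventory → seal_shipment). Since O(not inspect_inventory) holds, K gives O(seal_shipment).
The contrapositive of premise 5 (O(log_out → not seal_shipment)) is O(seal_shipment → not log_out), and O(seal_shipment) is already established, so O(not log_out).
Premise 4, O(not waive_schedule → log_out), contraposes to O(not log_out → waive_schedule); with O(not log_out) we get O(waive_schedule).
The contrapositive of premise 10 (O(countersign_appeal → not waive_schedule)) is O(waive_schedule → not countersign_appeal), and O(waive_schedule) is already established, so O(not countersign_appeal).
Premises 3, 6, 7, 9, 11 do not contribute to this derivation.
So O(not countersign_appeal) holds, i.e. F(countersign_appeal). The claim follows.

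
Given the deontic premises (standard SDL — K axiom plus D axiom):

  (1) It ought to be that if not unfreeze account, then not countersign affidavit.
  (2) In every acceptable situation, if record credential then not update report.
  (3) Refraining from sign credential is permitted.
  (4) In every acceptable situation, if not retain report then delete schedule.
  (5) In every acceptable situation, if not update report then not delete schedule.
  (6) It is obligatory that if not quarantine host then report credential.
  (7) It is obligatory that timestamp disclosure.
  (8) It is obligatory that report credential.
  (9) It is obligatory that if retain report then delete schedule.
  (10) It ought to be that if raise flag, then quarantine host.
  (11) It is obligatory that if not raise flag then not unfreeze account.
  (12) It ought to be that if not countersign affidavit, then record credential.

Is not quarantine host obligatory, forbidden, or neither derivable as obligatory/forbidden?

Forbidden

Premises 4 and 9 are O(¬retain_report → delete_schedule) and O(retain_report → delete_schedule); every ideal world satisfies ¬retain_report or retain_report, so in either case delete_schedule holds — hence O(delete_schedule).
Premise 5 is O(¬update_report → ¬delete_schedule); contrapositively O(delete_schedule → update_report). Since O(delete_schedule) holds, K gives O(update_report).
Premise 2 is O(record_credential → ¬update_report); contrapositively O(update_report → ¬record_credential). Since O(update_report) holds, K gives O(¬record_credential).
The contrapositive of premise 12 (O(¬countersign_affidavit → record_credential)) is O(¬record_credential → countersign_affidavit), and O(¬record_credential) is already established, so O(countersign_affidavit).
The contrapositive of premise 1 (O(¬unfreeze_account → ¬countersign_affidavit)) is O(countersign_affidavit → unfreeze_account), and O(countersign_affidavit) is already established, so O(unfreeze_account).
Premise 11, O(¬raise_flag → ¬unfreeze_account), contraposes to O(unfreeze_account → raise_flag); with O(unfreeze_account) we get O(raise_flag).
Premise 10 is O(raise_flag → quarantine_host); since O(raise_flag), deontic closure gives O(quarantine_host).
Premises 3, 6, 7, 8 do not contribute to this derivation.
Thus O(quarantine_host), which is F(¬quarantine_host): ¬quarantine_host is forbidden.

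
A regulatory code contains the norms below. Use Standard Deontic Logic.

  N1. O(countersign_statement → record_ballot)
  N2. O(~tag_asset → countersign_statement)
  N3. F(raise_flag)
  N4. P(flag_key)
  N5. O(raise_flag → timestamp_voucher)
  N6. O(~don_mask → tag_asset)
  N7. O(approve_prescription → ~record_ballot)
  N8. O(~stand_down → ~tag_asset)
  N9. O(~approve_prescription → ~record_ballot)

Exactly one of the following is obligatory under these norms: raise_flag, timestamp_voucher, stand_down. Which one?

By case analysis on ~approve_prescription: premise 9 gives O(~approve_prescription → ~record_ballot) and premise 7 gives O(approve_prescription → ~record_ballot), so O(~record_ballot) either way.
Premise 1, O(countersign_statement → record_ballot), contraposes to O(~record_ballot → ~countersign_statement); with O(~record_ballot) we get O(~countersign_statement).
Premise 2 is O(~tag_asset → countersign_statement); contrapositively O(~countersign_statement → tag_asset). Since O(~countersign_statement) holds, K gives O(tag_asset).
The contrapositive of premise 8 (O(~stand_down → ~tag_asset)) is O(tag_asset → stand_down), and O(tag_asset) is already established, so O(stand_down).
So O(stand_down) holds — stand_down is obligatory. None of the other listed options is made obligatory by any chain of premises.

stand_down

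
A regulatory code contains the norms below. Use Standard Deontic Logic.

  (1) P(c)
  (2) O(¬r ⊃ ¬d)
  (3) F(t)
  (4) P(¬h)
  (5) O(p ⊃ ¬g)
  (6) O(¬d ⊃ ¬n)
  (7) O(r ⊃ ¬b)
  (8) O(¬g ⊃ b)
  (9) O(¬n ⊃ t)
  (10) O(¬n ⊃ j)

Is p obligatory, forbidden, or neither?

Premise 3, F(t), is equivalent to O(¬t).
Premise 9, O(¬n ⊃ t), contraposes to O(¬t ⊃ n); with O(¬t) we get O(n).
The contrapositive of premise 6 (O(¬d ⊃ ¬n)) is O(n ⊃ d), and O(n) is already established, so O(d).
The contrapositive of premise 2 (O(¬r ⊃ ¬d)) is O(d ⊃ r), and O(d) is already established, so O(r).
With premise 7, O(r ⊃ ¬b), the K-axiom yields O(¬b).
Premise 8, O(¬g ⊃ b), contraposes to O(¬b ⊃ g); with O(¬b) we get O(g).
Premise 5 is O(p ⊃ ¬g); contrapositively O(g ⊃ ¬p). Since O(g) holds, K gives O(¬p).
Premises 1, 4, 10 do not contribute to this derivation.
Thus O(¬p), which is F(p): p is forbidden.

Forbidden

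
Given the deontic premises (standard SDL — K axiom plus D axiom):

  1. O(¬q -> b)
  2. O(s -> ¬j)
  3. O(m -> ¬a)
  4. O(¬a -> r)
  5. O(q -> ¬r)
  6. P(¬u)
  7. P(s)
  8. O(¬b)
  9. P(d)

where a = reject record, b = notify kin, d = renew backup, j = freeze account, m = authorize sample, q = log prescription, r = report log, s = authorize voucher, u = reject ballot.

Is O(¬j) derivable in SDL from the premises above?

No

Premise 2 is O(s -> ¬j), but O(s) is not derivable from the premises (the permission P(s) asserts only ¬O(¬s), not O(s)), so it does not yield O(¬j).
No other premise forces O(¬j). An ideal world satisfying every premise can still have ¬j false, so O(¬j) is not derivable.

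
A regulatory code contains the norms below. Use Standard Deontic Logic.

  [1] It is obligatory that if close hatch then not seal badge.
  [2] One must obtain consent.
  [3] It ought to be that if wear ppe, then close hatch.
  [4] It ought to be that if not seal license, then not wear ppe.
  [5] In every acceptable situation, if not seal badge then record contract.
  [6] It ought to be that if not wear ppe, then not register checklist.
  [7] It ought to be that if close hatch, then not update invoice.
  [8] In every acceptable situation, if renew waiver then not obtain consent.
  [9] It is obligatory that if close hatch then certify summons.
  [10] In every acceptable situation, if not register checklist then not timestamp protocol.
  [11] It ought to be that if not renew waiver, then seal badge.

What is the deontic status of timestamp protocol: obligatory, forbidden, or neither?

From premise 2 we have O(obtain_consent).
Premise 8 is O(renew_waiver → ¬obtain_consent); contrapositively O(obtain_consent → ¬renew_waiver). Since O(obtain_consent) holds, K gives O(¬renew_waiver).
With premise 11, O(¬renew_waiver → seal_badge), the K-axiom yields O(seal_badge).
Premise 1 is O(close_hatch → ¬seal_badge); contrapositively O(seal_badge → ¬close_hatch). Since O(seal_badge) holds, K gives O(¬close_hatch).
Premise 3 is O(wear_ppe → close_hatch); contrapositively O(¬close_hatch → ¬wear_ppe). Since O(¬close_hatch) holds, K gives O(¬wear_ppe).
With premise 6, O(¬wear_ppe → ¬register_checklist), the K-axiom yields O(¬register_checklist).
From O(¬register_checklist) and premise 10, O(¬register_checklist → ¬timestamp_protocol), we obtain O(¬timestamp_protocol).
Premises 4, 5, 7, 9 do not contribute to this derivation.
Thus O(¬timestamp_protocol), which is F(timestamp_protocol): timestamp_protocol is forbidden.

Forbidden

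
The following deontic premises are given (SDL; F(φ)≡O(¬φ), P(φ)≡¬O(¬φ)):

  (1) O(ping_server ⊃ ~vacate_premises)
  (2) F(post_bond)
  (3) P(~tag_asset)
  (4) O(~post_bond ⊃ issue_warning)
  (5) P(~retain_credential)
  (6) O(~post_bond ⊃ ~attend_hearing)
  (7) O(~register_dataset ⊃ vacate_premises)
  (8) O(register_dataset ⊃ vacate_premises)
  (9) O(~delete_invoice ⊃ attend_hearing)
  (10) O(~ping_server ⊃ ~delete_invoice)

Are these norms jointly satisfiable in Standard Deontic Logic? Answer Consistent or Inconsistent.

Inconsistent

By case analysis on ~register_dataset: premise 7 gives O(~register_dataset ⊃ vacate_premises) and premise 8 gives O(register_dataset ⊃ vacate_premises), so O(vacate_premises) either way.
The contrapositive of premise 1 (O(ping_server ⊃ ~vacate_premises)) is O(vacate_premises ⊃ ~ping_server), and O(vacate_premises) is already established, so O(~ping_server).
Premise 10 is O(~ping_server ⊃ ~delete_invoice); since O(~ping_server), deontic closure gives O(~delete_invoice).
From O(~delete_invoice) and premise 9, O(~delete_invoice ⊃ attend_hearing), we obtain O(attend_hearing).
Premise 6, O(~post_bond ⊃ ~attend_hearing), contraposes to O(attend_hearing ⊃ post_bond); with O(attend_hearing) we get O(post_bond).
Yet premise 2 is F(post_bond), i.e. O(~post_bond).
We now have both O(post_bond) and O(~post_bond) — post_bond is simultaneously obligatory and forbidden, violating the D-axiom.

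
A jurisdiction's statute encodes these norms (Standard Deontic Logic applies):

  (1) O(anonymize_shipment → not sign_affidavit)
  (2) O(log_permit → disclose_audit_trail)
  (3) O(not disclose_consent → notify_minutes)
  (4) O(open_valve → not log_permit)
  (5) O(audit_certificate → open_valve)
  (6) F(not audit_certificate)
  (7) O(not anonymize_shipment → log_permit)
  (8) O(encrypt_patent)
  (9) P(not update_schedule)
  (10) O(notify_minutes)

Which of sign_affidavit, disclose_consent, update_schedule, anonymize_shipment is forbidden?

sign_affidavit

Premise 6 is F(not audit_certificate), i.e. O(audit_certificate).
Premise 5 is O(audit_certificate → open_valve); since O(audit_certificate), deontic closure gives O(open_valve).
Premise 4 is O(open_valve → not log_permit); since O(open_valve), deontic closure gives O(not log_permit).
Premise 7, O(not anonymize_shipment → log_permit), contraposes to O(not log_permit → anonymize_shipment); with O(not log_permit) we get O(anonymize_shipment).
Premise 1 is O(anonymize_shipment → not sign_affidavit); since O(anonymize_shipment), deontic closure gives O(not sign_affidavit).
So O(not sign_affidavit) holds, i.e. sign_affidavit is forbidden. None of the other listed options is forbidden under the premises.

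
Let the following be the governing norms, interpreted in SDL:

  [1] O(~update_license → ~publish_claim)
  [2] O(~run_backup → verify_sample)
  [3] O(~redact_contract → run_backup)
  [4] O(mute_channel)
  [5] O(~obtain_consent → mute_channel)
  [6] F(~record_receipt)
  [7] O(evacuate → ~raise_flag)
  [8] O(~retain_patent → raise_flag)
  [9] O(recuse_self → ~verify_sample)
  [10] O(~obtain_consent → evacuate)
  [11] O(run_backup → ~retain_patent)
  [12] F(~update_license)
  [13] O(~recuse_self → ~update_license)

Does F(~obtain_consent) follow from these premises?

Premise 12, F(~update_license), is equivalent to O(update_license).
Premise 13, O(~recuse_self → ~update_license), contraposes to O(update_license → recuse_self); with O(update_license) we get O(recuse_self).
With premise 9, O(recuse_self → ~verify_sample), the K-axiom yields O(~verify_sample).
The contrapositive of premise 2 (O(~run_backup → verify_sample)) is O(~verify_sample → run_backup), and O(~verify_sample) is already established, so O(run_backup).
With premise 11, O(run_backup → ~retain_patent), the K-axiom yields O(~retain_patent).
Premise 8 is O(~retain_patent → raise_flag); since O(~retain_patent), deontic closure gives O(raise_flag).
Premise 7 is O(evacuate → ~raise_flag); contrapositively O(raise_flag → ~evacuate). Since O(raise_flag) holds, K gives O(~evacuate).
Premise 10 is O(~obtain_consent → evacuate); contrapositively O(~evacuate → obtain_consent). Since O(~evacuate) holds, K gives O(obtain_consent).
Premises 1, 3, 4, 5, 6 do not contribute to this derivation.
So O(obtain_consent) holds, i.e. F(~obtain_consent). The claim follows.

Yes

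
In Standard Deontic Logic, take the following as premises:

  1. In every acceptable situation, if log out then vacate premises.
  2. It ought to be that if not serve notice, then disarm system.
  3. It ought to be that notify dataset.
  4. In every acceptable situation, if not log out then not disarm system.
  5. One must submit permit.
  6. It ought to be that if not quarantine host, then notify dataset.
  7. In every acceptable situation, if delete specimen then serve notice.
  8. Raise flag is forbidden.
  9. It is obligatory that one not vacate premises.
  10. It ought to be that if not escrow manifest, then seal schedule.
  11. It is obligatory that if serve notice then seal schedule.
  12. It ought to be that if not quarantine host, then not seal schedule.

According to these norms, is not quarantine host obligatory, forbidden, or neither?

From premise 9 we have O(¬vacate_premises).
Premise 1 is O(log_out → vacate_premises); contrapositively O(¬vacate_premises → ¬log_out). Since O(¬vacate_premises) holds, K gives O(¬log_out).
Premise 4 is O(¬log_out → ¬disarm_system); since O(¬log_out), deontic closure gives O(¬disarm_system).
Premise 2 is O(¬serve_notice → disarm_system); contrapositively O(¬disarm_system → serve_notice). Since O(¬disarm_system) holds, K gives O(serve_notice).
Applying K to premise 11 (O(serve_notice → seal_schedule)) and O(serve_notice) yields O(seal_schedule).
The contrapositive of premise 12 (O(¬quarantine_host → ¬seal_schedule)) is O(seal_schedule → quarantine_host), and O(seal_schedule) is already established, so O(quarantine_host).
Premises 3, 5, 6, 7, 8, 10 do not contribute to this derivation.
Thus O(quarantine_host), which is F(¬quarantine_host): ¬quarantine_host is forbidden.

Forbidden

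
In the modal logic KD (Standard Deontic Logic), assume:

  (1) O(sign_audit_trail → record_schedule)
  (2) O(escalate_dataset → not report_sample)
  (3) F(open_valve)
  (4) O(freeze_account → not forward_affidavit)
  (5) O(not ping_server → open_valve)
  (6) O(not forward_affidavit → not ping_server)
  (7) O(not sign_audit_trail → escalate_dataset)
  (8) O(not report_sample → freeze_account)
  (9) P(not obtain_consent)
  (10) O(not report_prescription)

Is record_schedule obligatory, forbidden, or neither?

Obligatory

F(open_valve) at premise 3 means O(not open_valve).
Premise 5 is O(not ping_server → open_valve); contrapositively O(not open_valve → ping_server). Since O(not open_valve) holds, K gives O(ping_server).
The contrapositive of premise 6 (O(not forward_affidavit → not ping_server)) is O(ping_server → forward_affidavit), and O(ping_server) is already established, so O(forward_affidavit).
The contrapositive of premise 4 (O(freeze_account → not forward_affidavit)) is O(forward_affidavit → not freeze_account), and O(forward_affidavit) is already established, so O(not freeze_account).
Premise 8, O(not report_sample → freeze_account), contraposes to O(not freeze_account → report_sample); with O(not freeze_account) we get O(report_sample).
Premise 2 is O(escalate_dataset → not report_sample); contrapositively O(report_sample → not escalate_dataset). Since O(report_sample) holds, K gives O(not escalate_dataset).
Premise 7 is O(not sign_audit_trail → escalate_dataset); contrapositively O(not escalate_dataset → sign_audit_trail). Since O(not escalate_dataset) holds, K gives O(sign_audit_trail).
With premise 1, O(sign_audit_trail → record_schedule), the K-axiom yields O(record_schedule).
Premises 9, 10 do not contribute to this derivation.
Hence record_schedule is obligatory.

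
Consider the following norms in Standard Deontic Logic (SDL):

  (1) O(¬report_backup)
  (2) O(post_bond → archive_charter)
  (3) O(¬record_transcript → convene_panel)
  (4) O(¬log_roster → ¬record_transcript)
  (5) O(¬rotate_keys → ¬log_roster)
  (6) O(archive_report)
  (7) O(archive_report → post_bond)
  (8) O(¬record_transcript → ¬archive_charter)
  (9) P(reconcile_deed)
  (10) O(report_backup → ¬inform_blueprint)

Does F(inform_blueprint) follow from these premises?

No

Premise 10 is O(report_backup → ¬inform_blueprint), but O(report_backup) is not derivable from the premises, so it does not yield O(¬inform_blueprint).
No other premise forces O(¬inform_blueprint). An ideal world satisfying every premise can still have inform_blueprint true, so F(inform_blueprint) is not derivable.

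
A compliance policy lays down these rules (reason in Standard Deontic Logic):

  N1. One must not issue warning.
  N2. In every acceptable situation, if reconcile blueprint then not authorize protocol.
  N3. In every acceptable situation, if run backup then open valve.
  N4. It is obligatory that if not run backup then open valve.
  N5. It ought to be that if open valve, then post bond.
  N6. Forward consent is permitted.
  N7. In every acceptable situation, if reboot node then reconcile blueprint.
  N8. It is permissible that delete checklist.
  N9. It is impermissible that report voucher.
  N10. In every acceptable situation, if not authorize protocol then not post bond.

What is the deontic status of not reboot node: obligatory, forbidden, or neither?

Obligatory

Premises 3 and 4 cover both cases: O(run_backup → open_valve) and O(¬run_backup → open_valve). Since run_backup ∨ ¬run_backup is a tautology, O(open_valve) follows.
From O(open_valve) and premise 5, O(open_valve → post_bond), we obtain O(post_bond).
Premise 10, O(¬authorize_protocol → ¬post_bond), contraposes to O(post_bond → authorize_protocol); with O(post_bond) we get O(authorize_protocol).
Premise 2, O(reconcile_blueprint → ¬authorize_protocol), contraposes to O(authorize_protocol → ¬reconcile_blueprint); with O(authorize_protocol) we get O(¬reconcile_blueprint).
Premise 7 is O(reboot_node → reconcile_blueprint); contrapositively O(¬reconcile_blueprint → ¬reboot_node). Since O(¬reconcile_blueprint) holds, K gives O(¬reboot_node).
Premises 1, 6, 8, 9 do not contribute to this derivation.
Hence ¬reboot_node is obligatory.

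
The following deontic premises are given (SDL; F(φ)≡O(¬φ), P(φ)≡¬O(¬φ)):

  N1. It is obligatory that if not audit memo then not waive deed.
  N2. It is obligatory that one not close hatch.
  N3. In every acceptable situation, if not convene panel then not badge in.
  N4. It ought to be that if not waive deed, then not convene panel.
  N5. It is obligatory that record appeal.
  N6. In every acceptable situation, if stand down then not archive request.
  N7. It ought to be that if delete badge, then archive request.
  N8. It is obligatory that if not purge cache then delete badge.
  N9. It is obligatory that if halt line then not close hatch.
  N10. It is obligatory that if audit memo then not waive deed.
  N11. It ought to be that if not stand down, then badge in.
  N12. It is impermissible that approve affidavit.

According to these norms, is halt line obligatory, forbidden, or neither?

Premise 9 is O(halt_line → ¬close_hatch); even if O(¬close_hatch) held, inferring O(halt_line) would be affirming the consequent — invalid.
No premise or chain of K-axiom applications forces O(halt_line), and none forces O(¬halt_line). So halt_line is neither obligatory nor forbidden under these norms.

Neither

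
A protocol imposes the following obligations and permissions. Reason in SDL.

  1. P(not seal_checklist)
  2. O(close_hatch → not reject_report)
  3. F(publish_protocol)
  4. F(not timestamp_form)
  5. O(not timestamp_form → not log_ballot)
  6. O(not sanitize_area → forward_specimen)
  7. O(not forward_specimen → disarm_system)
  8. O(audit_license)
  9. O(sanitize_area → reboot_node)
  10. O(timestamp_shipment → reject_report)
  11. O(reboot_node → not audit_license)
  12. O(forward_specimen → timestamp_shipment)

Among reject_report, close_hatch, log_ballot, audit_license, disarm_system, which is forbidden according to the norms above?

close_hatch

Premise 8 states O(audit_license) outright.
Premise 11 is O(reboot_node → not audit_license); contrapositively O(audit_license → not reboot_node). Since O(audit_license) holds, K gives O(not reboot_node).
Premise 9 is O(sanitize_area → reboot_node); contrapositively O(not reboot_node → not sanitize_area). Since O(not reboot_node) holds, K gives O(not sanitize_area).
Applying K to premise 6 (O(not sanitize_area → forward_specimen)) and O(not sanitize_area) yields O(forward_specimen).
Premise 12 is O(forward_specimen → timestamp_shipment); since O(forward_specimen), deontic closure gives O(timestamp_shipment).
Premise 10 is O(timestamp_shipment → reject_report); since O(timestamp_shipment), deontic closure gives O(reject_report).
The contrapositive of premise 2 (O(close_hatch → not reject_report)) is O(reject_report → not close_hatch), and O(reject_report) is already established, so O(not close_hatch).
So O(not close_hatch) holds, i.e. close_hatch is forbidden. None of the other listed options is forbidden under the premises.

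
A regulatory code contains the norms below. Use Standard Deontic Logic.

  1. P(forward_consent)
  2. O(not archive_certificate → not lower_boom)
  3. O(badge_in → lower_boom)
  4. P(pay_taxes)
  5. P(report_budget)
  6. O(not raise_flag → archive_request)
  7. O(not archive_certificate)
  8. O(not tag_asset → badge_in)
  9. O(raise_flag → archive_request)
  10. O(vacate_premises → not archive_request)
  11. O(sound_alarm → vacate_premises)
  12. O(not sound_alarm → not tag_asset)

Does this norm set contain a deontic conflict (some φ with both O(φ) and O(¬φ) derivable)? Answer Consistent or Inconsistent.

Inconsistent

By case analysis on raise_flag: premise 9 gives O(raise_flag → archive_request) and premise 6 gives O(not raise_flag → archive_request), so O(archive_request) either way.
Premise 10 is O(vacate_premises → not archive_request); contrapositively O(archive_request → not vacate_premises). Since O(archive_request) holds, K gives O(not vacate_premises).
Premise 11, O(sound_alarm → vacate_premises), contraposes to O(not vacate_premises → not sound_alarm); with O(not vacate_premises) we get O(not sound_alarm).
Applying K to premise 12 (O(not sound_alarm → not tag_asset)) and O(not sound_alarm) yields O(not tag_asset).
From O(not tag_asset) and premise 8, O(not tag_asset → badge_in), we obtain O(badge_in).
Applying K to premise 3 (O(badge_in → lower_boom)) and O(badge_in) yields O(lower_boom).
The contrapositive of premise 2 (O(not archive_certificate → not lower_boom)) is O(lower_boom → archive_certificate), and O(lower_boom) is already established, so O(archive_certificate).
However, premise 7 gives O(not archive_certificate).
We now have both O(archive_certificate) and O(not archive_certificate) — archive_certificate is simultaneously obligatory and forbidden, violating the D-axiom.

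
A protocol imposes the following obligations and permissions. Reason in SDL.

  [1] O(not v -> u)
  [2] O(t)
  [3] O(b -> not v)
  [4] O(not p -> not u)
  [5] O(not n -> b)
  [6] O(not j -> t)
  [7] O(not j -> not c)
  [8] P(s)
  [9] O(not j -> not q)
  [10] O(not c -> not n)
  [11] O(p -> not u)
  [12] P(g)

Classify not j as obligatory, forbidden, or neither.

Premises 11 and 4 cover both cases: O(p -> not u) and O(not p -> not u). Since p ∨ not p is a tautology, O(not u) follows.
The contrapositive of premise 1 (O(not v -> u)) is O(not u -> v), and O(not u) is already established, so O(v).
Premise 3, O(b -> not v), contraposes to O(v -> not b); with O(v) we get O(not b).
Premise 5 is O(not n -> b); contrapositively O(not b -> n). Since O(not b) holds, K gives O(n).
The contrapositive of premise 10 (O(not c -> not n)) is O(n -> c), and O(n) is already established, so O(c).
Premise 7, O(not j -> not c), contraposes to O(c -> j); with O(c) we get O(j).
Premises 2, 6, 8, 9, 12 do not contribute to this derivation.
Thus O(j), which is F(not j): not j is forbidden.

Forbidden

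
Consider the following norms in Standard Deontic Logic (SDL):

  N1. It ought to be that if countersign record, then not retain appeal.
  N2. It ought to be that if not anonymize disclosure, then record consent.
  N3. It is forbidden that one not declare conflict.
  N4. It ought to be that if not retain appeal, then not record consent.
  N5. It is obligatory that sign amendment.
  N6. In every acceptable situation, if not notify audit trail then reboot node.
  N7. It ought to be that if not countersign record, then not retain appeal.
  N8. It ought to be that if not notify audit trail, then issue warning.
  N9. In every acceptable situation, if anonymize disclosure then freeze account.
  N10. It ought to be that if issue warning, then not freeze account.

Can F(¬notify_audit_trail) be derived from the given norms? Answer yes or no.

Yes

By case analysis on ¬countersign_record: premise 7 gives O(¬countersign_record → ¬retain_appeal) and premise 1 gives O(countersign_record → ¬retain_appeal), so O(¬retain_appeal) either way.
Premise 4 is O(¬retain_appeal → ¬record_consent); since O(¬retain_appeal), deontic closure gives O(¬record_consent).
Premise 2 is O(¬anonymize_disclosure → record_consent); contrapositively O(¬record_consent → anonymize_disclosure). Since O(¬record_consent) holds, K gives O(anonymize_disclosure).
Premise 9 is O(anonymize_disclosure → freeze_account); since O(anonymize_disclosure), deontic closure gives O(freeze_account).
The contrapositive of premise 10 (O(issue_warning → ¬freeze_account)) is O(freeze_account → ¬issue_warning), and O(freeze_account) is already established, so O(¬issue_warning).
Premise 8, O(¬notify_audit_trail → issue_warning), contraposes to O(¬issue_warning → notify_audit_trail); with O(¬issue_warning) we get O(notify_audit_trail).
Premises 3, 5, 6 do not contribute to this derivation.
So O(notify_audit_trail) holds, i.e. F(¬notify_audit_trail). The claim follows.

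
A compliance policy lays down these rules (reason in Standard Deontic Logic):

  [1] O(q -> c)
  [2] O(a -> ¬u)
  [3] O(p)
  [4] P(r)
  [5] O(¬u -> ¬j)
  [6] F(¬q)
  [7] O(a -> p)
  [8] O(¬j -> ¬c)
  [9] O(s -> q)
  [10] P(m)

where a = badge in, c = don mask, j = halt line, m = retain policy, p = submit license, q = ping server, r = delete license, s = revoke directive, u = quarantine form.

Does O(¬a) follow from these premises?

Premise 6, F(¬q), is equivalent to O(q).
With premise 1, O(q -> c), the K-axiom yields O(c).
The contrapositive of premise 8 (O(¬j -> ¬c)) is O(c -> j), and O(c) is already established, so O(j).
Premise 5 is O(¬u -> ¬j); contrapositively O(j -> u). Since O(j) holds, K gives O(u).
Premise 2 is O(a -> ¬u); contrapositively O(u -> ¬a). Since O(u) holds, K gives O(¬a).
Premises 3, 4, 7, 9, 10 do not contribute to this derivation.
So O(¬a) follows.

Yes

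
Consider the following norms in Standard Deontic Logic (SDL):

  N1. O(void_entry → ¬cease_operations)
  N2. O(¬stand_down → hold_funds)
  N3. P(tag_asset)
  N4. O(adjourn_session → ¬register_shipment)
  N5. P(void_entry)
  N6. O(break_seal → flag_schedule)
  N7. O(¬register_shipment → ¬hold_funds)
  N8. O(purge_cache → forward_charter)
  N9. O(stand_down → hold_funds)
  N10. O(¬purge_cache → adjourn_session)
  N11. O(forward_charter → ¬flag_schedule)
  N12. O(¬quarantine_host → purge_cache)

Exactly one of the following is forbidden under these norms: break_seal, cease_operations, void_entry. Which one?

Premises 2 and 9 cover both cases: O(¬stand_down → hold_funds) and O(stand_down → hold_funds). Since ¬stand_down ∨ stand_down is a tautology, O(hold_funds) follows.
Premise 7 is O(¬register_shipment → ¬hold_funds); contrapositively O(hold_funds → register_shipment). Since O(hold_funds) holds, K gives O(register_shipment).
The contrapositive of premise 4 (O(adjourn_session → ¬register_shipment)) is O(register_shipment → ¬adjourn_session), and O(register_shipment) is already established, so O(¬adjourn_session).
The contrapositive of premise 10 (O(¬purge_cache → adjourn_session)) is O(¬adjourn_session → purge_cache), and O(¬adjourn_session) is already established, so O(purge_cache).
With premise 8, O(purge_cache → forward_charter), the K-axiom yields O(forward_charter).
From O(forward_charter) and premise 11, O(forward_charter → ¬flag_schedule), we obtain O(¬flag_schedule).
Premise 6 is O(break_seal → flag_schedule); contrapositively O(¬flag_schedule → ¬break_seal). Since O(¬flag_schedule) holds, K gives O(¬break_seal).
So O(¬break_seal) holds, i.e. break_seal is forbidden. None of the other listed options is forbidden under the premises.

break_seal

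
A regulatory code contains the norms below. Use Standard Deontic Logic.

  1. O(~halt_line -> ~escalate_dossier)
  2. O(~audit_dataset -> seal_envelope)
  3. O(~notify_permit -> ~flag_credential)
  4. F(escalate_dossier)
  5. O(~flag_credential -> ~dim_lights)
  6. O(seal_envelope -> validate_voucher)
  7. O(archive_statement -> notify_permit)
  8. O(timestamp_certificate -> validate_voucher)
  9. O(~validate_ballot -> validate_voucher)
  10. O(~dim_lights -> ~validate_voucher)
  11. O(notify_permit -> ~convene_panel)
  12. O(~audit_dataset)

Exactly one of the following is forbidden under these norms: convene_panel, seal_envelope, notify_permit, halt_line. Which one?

convene_panel

Premise 12 states O(~audit_dataset) outright.
From O(~audit_dataset) and premise 2, O(~audit_dataset -> seal_envelope), we obtain O(seal_envelope).
With premise 6, O(seal_envelope -> validate_voucher), the K-axiom yields O(validate_voucher).
Premise 10 is O(~dim_lights -> ~validate_voucher); contrapositively O(validate_voucher -> dim_lights). Since O(validate_voucher) holds, K gives O(dim_lights).
Premise 5 is O(~flag_credential -> ~dim_lights); contrapositively O(dim_lights -> flag_credential). Since O(dim_lights) holds, K gives O(flag_credential).
Premise 3 is O(~notify_permit -> ~flag_credential); contrapositively O(flag_credential -> notify_permit). Since O(flag_credential) holds, K gives O(notify_permit).
From O(notify_permit) and premise 11, O(notify_permit -> ~convene_panel), we obtain O(~convene_panel).
So O(~convene_panel) holds, i.e. convene_panel is forbidden. None of the other listed options is forbidden under the premises.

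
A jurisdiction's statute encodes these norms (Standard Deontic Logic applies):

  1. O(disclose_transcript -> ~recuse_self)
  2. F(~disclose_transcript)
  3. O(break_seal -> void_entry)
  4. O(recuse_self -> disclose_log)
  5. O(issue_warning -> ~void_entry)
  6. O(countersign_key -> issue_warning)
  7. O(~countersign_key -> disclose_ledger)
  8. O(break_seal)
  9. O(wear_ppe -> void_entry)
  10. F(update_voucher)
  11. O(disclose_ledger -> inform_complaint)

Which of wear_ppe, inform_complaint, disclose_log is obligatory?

From premise 8 we have O(break_seal).
With premise 3, O(break_seal -> void_entry), the K-axiom yields O(void_entry).
Premise 5, O(issue_warning -> ~void_entry), contraposes to O(void_entry -> ~issue_warning); with O(void_entry) we get O(~issue_warning).
Premise 6, O(countersign_key -> issue_warning), contraposes to O(~issue_warning -> ~countersign_key); with O(~issue_warning) we get O(~countersign_key).
With premise 7, O(~countersign_key -> disclose_ledger), the K-axiom yields O(disclose_ledger).
Applying K to premise 11 (O(disclose_ledger -> inform_complaint)) and O(disclose_ledger) yields O(inform_complaint).
So O(inform_complaint) holds — inform_complaint is obligatory. None of the other listed options is made obligatory by any chain of premises.

inform_complaint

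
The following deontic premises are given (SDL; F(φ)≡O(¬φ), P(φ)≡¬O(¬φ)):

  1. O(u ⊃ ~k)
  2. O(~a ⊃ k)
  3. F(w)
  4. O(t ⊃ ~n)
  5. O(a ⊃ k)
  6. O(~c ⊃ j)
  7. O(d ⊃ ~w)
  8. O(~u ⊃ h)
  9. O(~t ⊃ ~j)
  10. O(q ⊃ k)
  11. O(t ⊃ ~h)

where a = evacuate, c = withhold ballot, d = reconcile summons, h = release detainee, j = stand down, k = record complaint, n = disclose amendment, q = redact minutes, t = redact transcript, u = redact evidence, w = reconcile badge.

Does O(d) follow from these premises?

No

Premise 7 is O(d ⊃ ~w); even if O(~w) held, inferring O(d) would be affirming the consequent — invalid.
No other premise forces O(d). An ideal world satisfying every premise can still have d false, so O(d) is not derivable.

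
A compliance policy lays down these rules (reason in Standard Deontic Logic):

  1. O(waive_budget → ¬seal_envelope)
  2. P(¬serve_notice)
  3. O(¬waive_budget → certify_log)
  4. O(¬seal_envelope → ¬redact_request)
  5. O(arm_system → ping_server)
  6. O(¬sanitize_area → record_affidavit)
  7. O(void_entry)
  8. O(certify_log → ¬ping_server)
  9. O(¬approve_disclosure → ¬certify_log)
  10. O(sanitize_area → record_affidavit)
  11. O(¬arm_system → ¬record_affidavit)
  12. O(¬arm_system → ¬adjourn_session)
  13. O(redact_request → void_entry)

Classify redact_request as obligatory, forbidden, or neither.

Premises 10 and 6 cover both cases: O(sanitize_area → record_affidavit) and O(¬sanitize_area → record_affidavit). Since sanitize_area ∨ ¬sanitize_area is a tautology, O(record_affidavit) follows.
Premise 11 is O(¬arm_system → ¬record_affidavit); contrapositively O(record_affidavit → arm_system). Since O(record_affidavit) holds, K gives O(arm_system).
With premise 5, O(arm_system → ping_server), the K-axiom yields O(ping_server).
Premise 8, O(certify_log → ¬ping_server), contraposes to O(ping_server → ¬certify_log); with O(ping_server) we get O(¬certify_log).
Premise 3 is O(¬waive_budget → certify_log); contrapositively O(¬certify_log → waive_budget). Since O(¬certify_log) holds, K gives O(waive_budget).
Applying K to premise 1 (O(waive_budget → ¬seal_envelope)) and O(waive_budget) yields O(¬seal_envelope).
With premise 4, O(¬seal_envelope → ¬redact_request), the K-axiom yields O(¬redact_request).
Premises 2, 7, 9, 12, 13 do not contribute to this derivation.
Thus O(¬redact_request), which is F(redact_request): redact_request is forbidden.

Forbidden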